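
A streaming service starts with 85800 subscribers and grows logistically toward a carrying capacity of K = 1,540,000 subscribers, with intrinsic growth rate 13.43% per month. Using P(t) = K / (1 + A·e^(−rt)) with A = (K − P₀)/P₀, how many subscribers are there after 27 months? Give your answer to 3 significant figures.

A = (1540000 − 85800)/85800 = 16.94872
P(27) = 1540000 / (1 + 16.94872·e^(−0.1343·27)) = 1540000 / (1 + 16.94872·0.02662)
= 1540000 / 1.45117 ≈ 1061211.6

≈ 1,060,000 subscribers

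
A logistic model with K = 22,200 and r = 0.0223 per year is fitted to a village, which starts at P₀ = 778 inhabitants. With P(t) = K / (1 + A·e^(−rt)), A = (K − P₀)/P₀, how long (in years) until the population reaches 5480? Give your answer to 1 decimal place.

A = (22200 − 778)/778 = 27.5347
5480 = 22200/(1 + 27.5347·e^(−0.0223t)) → 1 + 27.5347·e^(−0.0223t) = 4.05109
e^(−0.0223t) = 0.110809 → t = ln(9.02453)/0.0223 = 2.19995/0.0223

t ≈ 98.7 years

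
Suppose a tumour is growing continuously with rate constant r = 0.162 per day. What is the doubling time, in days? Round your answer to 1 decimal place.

doubling time = ln(2) / |r| = 0.69315 / 0.162

doubling time ≈ 4.3 days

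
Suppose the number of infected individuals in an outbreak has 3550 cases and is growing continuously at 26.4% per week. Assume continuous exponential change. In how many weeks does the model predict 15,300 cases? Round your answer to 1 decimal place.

15300 = 3550 · e^(0.264·t)
t = ln(15300/3550) / 0.264 = ln(4.30986) / 0.264 = 1.46091 / 0.264

t ≈ 5.5 weeks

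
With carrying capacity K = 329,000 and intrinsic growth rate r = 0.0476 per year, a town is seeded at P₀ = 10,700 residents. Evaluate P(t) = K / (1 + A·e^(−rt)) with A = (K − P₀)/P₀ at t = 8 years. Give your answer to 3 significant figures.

≈ 15,400 residents

A = (329000 − 10700)/10700 = 29.74766
P(8) = 329000 / (1 + 29.74766·e^(−0.0476·8)) = 329000 / (1 + 29.74766·0.683315)
= 329000 / 21.32701 ≈ 15426.45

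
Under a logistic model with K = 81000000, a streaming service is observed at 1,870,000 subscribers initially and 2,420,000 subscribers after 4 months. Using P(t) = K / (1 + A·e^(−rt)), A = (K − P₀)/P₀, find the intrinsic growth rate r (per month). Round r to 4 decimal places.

r ≈ 0.0662 per month

A = (81000000 − 1870000)/1870000 = 42.31551
2420000 = 81000000/(1 + 42.31551·e^(−r·4)) → e^(−4r) = (33.47107 − 1)/42.31551 = 0.767356
r = −ln(0.767356)/4 = 0.2648/4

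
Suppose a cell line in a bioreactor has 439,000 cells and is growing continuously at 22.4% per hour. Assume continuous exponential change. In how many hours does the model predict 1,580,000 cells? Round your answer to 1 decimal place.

1580000 = 439000 · e^(0.224·t)
t = ln(1580000/439000) / 0.224 = ln(3.59909) / 0.224 = 1.28068 / 0.224

t ≈ 5.7 hours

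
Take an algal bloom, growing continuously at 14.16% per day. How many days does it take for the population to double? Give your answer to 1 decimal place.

doubling time ≈ 4.9 days

doubling time = ln(2) / |r| = 0.69315 / 0.1416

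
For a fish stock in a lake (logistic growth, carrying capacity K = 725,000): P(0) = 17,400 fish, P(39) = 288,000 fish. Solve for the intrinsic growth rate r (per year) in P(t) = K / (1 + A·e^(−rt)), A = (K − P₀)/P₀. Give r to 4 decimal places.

r ≈ 0.0843 per year

A = (725000 − 17400)/17400 = 40.66667
288000 = 725000/(1 + 40.66667·e^(−r·39)) → e^(−39r) = (2.51736 − 1)/40.66667 = 0.037312
r = −ln(0.037312)/39 = 3.28844/39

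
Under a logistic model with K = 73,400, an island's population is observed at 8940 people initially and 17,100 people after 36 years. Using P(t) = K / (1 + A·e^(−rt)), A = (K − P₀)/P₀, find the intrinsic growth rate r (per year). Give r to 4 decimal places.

A = (73400 − 8940)/8940 = 7.21029
17100 = 73400/(1 + 7.21029·e^(−r·36)) → e^(−36r) = (4.2924 − 1)/7.21029 = 0.456625
r = −ln(0.456625)/36 = 0.78389/36

r ≈ 0.0218 per year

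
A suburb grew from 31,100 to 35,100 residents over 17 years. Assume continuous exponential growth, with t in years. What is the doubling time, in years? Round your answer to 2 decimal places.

doubling time ≈ 97.39 years

r = ln(35100/31100) / 17 = ln(1.12862) / 17 ≈ 0.007117 per year
doubling time = ln 2 / |r| = 0.69315 / 0.007117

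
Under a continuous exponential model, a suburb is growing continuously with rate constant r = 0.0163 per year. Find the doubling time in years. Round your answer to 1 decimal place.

doubling time = ln(2) / |r| = 0.69315 / 0.0163

doubling time ≈ 42.5 years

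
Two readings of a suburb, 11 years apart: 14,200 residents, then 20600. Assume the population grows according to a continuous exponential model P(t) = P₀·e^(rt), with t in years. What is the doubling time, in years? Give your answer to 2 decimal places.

doubling time ≈ 20.49 years

r = ln(20600/14200) / 11 = ln(1.4507) / 11 ≈ 0.033823 per year
doubling time = ln 2 / |r| = 0.69315 / 0.033823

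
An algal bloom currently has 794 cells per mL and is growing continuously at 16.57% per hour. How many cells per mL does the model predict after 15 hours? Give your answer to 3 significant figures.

≈ 9,530 cells per mL

P(15) = 794 · e^(0.1657·15) = 794 · e^(2.4855)
= 794 · 12.00712 ≈ 9533.66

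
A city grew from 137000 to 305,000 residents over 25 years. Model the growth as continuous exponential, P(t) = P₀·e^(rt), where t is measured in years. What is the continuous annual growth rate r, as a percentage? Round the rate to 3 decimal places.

r ≈ 3.201% per year

305000 = 137000 · e^(r·25)
e^(25r) = 305000/137000 = 2.22628
r = ln(2.22628) / 25 = 0.80033 / 25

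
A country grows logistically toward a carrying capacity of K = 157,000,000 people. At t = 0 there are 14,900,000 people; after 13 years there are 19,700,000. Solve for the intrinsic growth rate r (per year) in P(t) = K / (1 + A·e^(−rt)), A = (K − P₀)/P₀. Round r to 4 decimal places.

A = (157000000 − 14900000)/14900000 = 9.53691
19700000 = 157000000/(1 + 9.53691·e^(−r·13)) → e^(−13r) = (7.96954 − 1)/9.53691 = 0.730797
r = −ln(0.730797)/13 = 0.31362/13

r ≈ 0.0241 per year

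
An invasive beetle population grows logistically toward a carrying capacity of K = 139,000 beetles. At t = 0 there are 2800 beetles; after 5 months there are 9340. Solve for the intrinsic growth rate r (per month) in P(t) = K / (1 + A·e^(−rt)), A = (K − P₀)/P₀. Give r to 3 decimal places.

r ≈ 0.251 per month

A = (139000 − 2800)/2800 = 48.64286
9340 = 139000/(1 + 48.64286·e^(−r·5)) → e^(−5r) = (14.88223 − 1)/48.64286 = 0.285391
r = −ln(0.285391)/5 = 1.2539/5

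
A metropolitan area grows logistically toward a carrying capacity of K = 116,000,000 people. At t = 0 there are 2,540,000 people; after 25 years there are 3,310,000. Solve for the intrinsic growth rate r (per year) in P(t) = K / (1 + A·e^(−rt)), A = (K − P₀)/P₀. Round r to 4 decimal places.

A = (116000000 − 2540000)/2540000 = 44.66929
3310000 = 116000000/(1 + 44.66929·e^(−r·25)) → e^(−25r) = (35.04532 − 1)/44.66929 = 0.762164
r = −ln(0.762164)/25 = 0.27159/25

r ≈ 0.0109 per year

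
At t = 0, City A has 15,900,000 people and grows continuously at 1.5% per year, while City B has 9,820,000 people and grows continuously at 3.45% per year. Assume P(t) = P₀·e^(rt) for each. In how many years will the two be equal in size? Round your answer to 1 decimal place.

15900000·e^(0.015t) = 9820000·e^(0.0345t)
15900000/9820000 = e^((0.0345 − 0.015)t) → ln(1.61914) = 0.0195·t
t = 0.4819 / 0.0195

t ≈ 24.7 years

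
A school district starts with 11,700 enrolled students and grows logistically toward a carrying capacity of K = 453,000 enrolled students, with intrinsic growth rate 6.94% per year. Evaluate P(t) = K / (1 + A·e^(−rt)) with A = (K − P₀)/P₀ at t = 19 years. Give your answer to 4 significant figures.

A = (453000 − 11700)/11700 = 37.71795
P(19) = 453000 / (1 + 37.71795·e^(−0.0694·19)) = 453000 / (1 + 37.71795·0.26751)
= 453000 / 11.08991 ≈ 40847.94

≈ 40,850 enrolled students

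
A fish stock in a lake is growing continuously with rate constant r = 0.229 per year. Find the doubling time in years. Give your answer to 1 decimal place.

doubling time ≈ 3.0 years

doubling time = ln(2) / |r| = 0.69315 / 0.229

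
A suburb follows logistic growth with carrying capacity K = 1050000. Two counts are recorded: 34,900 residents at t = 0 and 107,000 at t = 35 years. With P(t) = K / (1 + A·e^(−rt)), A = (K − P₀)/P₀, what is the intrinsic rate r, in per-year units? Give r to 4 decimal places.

A = (1050000 − 34900)/34900 = 29.08596
107000 = 1050000/(1 + 29.08596·e^(−r·35)) → e^(−35r) = (9.81308 − 1)/29.08596 = 0.303001
r = −ln(0.303001)/35 = 1.19402/35

r ≈ 0.0341 per year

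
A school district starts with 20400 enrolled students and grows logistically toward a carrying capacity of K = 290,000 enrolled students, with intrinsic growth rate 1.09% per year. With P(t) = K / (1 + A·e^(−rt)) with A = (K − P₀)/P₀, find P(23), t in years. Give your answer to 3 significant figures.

A = (290000 − 20400)/20400 = 13.21569
P(23) = 290000 / (1 + 13.21569·e^(−0.0109·23)) = 290000 / (1 + 13.21569·0.778256)
= 290000 / 11.28518 ≈ 25697.41

≈ 25,700 enrolled students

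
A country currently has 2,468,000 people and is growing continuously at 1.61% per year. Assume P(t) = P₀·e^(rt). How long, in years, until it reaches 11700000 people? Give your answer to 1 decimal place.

11700000 = 2468000 · e^(0.0161·t)
t = ln(11700000/2468000) / 0.0161 = ln(4.74068) / 0.0161 = 1.55618 / 0.0161

t ≈ 96.7 years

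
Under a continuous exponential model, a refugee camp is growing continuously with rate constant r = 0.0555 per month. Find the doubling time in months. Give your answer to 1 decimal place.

doubling time ≈ 12.5 months

doubling time = ln(2) / |r| = 0.69315 / 0.0555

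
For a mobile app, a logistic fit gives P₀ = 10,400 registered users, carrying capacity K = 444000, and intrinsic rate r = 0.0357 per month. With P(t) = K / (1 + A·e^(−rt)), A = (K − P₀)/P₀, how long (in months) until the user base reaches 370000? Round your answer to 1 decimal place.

t ≈ 149.6 months

A = (444000 − 10400)/10400 = 41.69231
370000 = 444000/(1 + 41.69231·e^(−0.0357t)) → 1 + 41.69231·e^(−0.0357t) = 1.2
e^(−0.0357t) = 0.004797 → t = ln(208.46154)/0.0357 = 5.33975/0.0357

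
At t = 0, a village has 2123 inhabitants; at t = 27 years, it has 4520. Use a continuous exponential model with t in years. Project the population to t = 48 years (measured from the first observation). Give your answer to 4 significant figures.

≈ 8,136 inhabitants

r = ln(4520/2123) / 27 ≈ 0.027988 per year
P(48) = 2123 · e^(0.027988·48) = 2123 · 3.83218 ≈ 8135.72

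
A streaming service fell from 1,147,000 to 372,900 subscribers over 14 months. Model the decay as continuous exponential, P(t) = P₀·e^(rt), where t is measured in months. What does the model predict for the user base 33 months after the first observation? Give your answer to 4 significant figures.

≈ 81,160 subscribers

r = ln(372900/1147000) / 14 ≈ -0.080257 per month
P(33) = 1147000 · e^(-0.080257·33) = 1147000 · 0.07076 ≈ 81160.74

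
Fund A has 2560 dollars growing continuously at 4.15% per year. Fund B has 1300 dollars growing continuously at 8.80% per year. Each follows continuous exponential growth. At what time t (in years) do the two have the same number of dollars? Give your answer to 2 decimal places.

t ≈ 14.57 years

2560·e^(0.0415t) = 1300·e^(0.088t)
2560/1300 = e^((0.088 − 0.0415)t) → ln(1.96923) = 0.0465·t
t = 0.67764 / 0.0465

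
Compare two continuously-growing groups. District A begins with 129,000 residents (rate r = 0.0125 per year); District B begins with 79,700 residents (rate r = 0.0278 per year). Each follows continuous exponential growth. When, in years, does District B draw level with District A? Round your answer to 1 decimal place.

129000·e^(0.0125t) = 79700·e^(0.0278t)
129000/79700 = e^((0.0278 − 0.0125)t) → ln(1.61857) = 0.0153·t
t = 0.48154 / 0.0153

t ≈ 31.5 years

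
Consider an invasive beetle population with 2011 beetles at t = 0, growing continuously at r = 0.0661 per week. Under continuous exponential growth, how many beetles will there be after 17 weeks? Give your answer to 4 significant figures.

≈ 6,186 beetles

P(17) = 2011 · e^(0.0661·17) = 2011 · e^(1.1237)
= 2011 · 3.07622 ≈ 6186.27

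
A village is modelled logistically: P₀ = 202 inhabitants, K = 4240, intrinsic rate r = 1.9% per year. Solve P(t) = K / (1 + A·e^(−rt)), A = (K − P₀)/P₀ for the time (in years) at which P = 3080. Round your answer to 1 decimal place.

t ≈ 209.0 years

A = (4240 − 202)/202 = 19.9901
3080 = 4240/(1 + 19.9901·e^(−0.019t)) → 1 + 19.9901·e^(−0.019t) = 1.37662
e^(−0.019t) = 0.01884 → t = ln(53.07716)/0.019 = 3.97175/0.019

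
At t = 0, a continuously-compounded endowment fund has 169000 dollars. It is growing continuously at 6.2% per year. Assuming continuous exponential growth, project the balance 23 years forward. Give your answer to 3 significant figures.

P(23) = 169000 · e^(0.062·23) = 169000 · e^(1.426)
= 169000 · 4.16202 ≈ 703381

≈ 703,000 dollars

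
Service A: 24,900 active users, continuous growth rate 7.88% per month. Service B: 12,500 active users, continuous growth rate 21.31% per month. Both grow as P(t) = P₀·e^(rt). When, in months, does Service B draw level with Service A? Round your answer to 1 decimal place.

t ≈ 5.1 months

24900·e^(0.0788t) = 12500·e^(0.2131t)
24900/12500 = e^((0.2131 − 0.0788)t) → ln(1.992) = 0.1343·t
t = 0.68914 / 0.1343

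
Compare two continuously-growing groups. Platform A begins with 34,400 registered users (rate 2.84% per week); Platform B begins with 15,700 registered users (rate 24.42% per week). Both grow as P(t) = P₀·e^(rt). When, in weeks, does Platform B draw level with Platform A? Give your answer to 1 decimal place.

t ≈ 3.6 weeks

34400·e^(0.0284t) = 15700·e^(0.2442t)
34400/15700 = e^((0.2442 − 0.0284)t) → ln(2.19108) = 0.2158·t
t = 0.7844 / 0.2158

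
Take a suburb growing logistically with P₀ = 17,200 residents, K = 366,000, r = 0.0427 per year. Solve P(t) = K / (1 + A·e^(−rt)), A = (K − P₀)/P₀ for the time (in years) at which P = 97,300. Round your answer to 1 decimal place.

A = (366000 − 17200)/17200 = 20.27907
97300 = 366000/(1 + 20.27907·e^(−0.0427t)) → 1 + 20.27907·e^(−0.0427t) = 3.76156
e^(−0.0427t) = 0.136178 → t = ln(7.34333)/0.0427 = 1.99379/0.0427

t ≈ 46.7 years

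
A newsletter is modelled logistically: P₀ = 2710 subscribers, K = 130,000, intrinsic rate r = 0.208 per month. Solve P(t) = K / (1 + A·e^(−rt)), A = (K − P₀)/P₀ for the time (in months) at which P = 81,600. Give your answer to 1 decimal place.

A = (130000 − 2710)/2710 = 46.97048
81600 = 130000/(1 + 46.97048·e^(−0.208t)) → 1 + 46.97048·e^(−0.208t) = 1.59314
e^(−0.208t) = 0.012628 → t = ln(79.1899)/0.208 = 4.37185/0.208

t ≈ 21.0 months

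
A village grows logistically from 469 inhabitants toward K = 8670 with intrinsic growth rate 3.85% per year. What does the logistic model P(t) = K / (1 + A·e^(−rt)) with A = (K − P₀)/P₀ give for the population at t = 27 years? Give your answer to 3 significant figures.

≈ 1,210 inhabitants

A = (8670 − 469)/469 = 17.48614
P(27) = 8670 / (1 + 17.48614·e^(−0.0385·27)) = 8670 / (1 + 17.48614·0.353631)
= 8670 / 7.18365 ≈ 1206.91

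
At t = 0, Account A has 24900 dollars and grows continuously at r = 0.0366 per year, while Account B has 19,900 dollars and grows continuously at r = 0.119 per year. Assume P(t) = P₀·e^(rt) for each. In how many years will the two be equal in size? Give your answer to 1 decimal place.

t ≈ 2.7 years

24900·e^(0.0366t) = 19900·e^(0.119t)
24900/19900 = e^((0.119 − 0.0366)t) → ln(1.25126) = 0.0824·t
t = 0.22415 / 0.0824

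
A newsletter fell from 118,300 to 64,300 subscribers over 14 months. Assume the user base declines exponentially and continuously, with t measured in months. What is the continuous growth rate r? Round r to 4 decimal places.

r ≈ -0.0435 per month

64300 = 118300 · e^(r·14)
e^(14r) = 64300/118300 = 0.54353
r = ln(0.54353) / 14 = -0.60966 / 14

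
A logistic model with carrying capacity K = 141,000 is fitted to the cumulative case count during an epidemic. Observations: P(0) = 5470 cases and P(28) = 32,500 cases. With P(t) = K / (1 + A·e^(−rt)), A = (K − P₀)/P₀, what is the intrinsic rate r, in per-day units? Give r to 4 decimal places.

r ≈ 0.0716 per day

A = (141000 − 5470)/5470 = 24.77697
32500 = 141000/(1 + 24.77697·e^(−r·28)) → e^(−28r) = (4.33846 − 1)/24.77697 = 0.134741
r = −ln(0.134741)/28 = 2.0044/28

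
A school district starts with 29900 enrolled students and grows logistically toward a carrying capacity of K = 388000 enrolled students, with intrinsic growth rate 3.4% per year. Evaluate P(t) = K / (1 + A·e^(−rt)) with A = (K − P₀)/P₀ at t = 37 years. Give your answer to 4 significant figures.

≈ 88,100 enrolled students

A = (388000 − 29900)/29900 = 11.97659
P(37) = 388000 / (1 + 11.97659·e^(−0.034·37)) = 388000 / (1 + 11.97659·0.284222)
= 388000 / 4.40401 ≈ 88101.55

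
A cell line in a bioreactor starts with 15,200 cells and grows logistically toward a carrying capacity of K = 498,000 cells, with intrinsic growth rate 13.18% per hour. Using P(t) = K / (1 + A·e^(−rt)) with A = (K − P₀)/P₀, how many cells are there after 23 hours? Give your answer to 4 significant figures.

A = (498000 − 15200)/15200 = 31.76316
P(23) = 498000 / (1 + 31.76316·e^(−0.1318·23)) = 498000 / (1 + 31.76316·0.048248)
= 498000 / 2.53251 ≈ 196642.84

≈ 196,600 cells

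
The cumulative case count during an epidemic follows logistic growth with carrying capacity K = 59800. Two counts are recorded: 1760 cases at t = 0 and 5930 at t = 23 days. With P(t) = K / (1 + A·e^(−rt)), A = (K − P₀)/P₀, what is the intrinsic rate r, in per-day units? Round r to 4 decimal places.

r ≈ 0.0561 per day

A = (59800 − 1760)/1760 = 32.97727
5930 = 59800/(1 + 32.97727·e^(−r·23)) → e^(−23r) = (10.08432 − 1)/32.97727 = 0.275472
r = −ln(0.275472)/23 = 1.28927/23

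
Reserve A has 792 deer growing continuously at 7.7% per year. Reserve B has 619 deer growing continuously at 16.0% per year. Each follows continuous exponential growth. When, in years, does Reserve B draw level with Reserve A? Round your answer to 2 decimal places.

t ≈ 2.97 years

792·e^(0.077t) = 619·e^(0.16t)
792/619 = e^((0.16 − 0.077)t) → ln(1.27948) = 0.083·t
t = 0.24646 / 0.083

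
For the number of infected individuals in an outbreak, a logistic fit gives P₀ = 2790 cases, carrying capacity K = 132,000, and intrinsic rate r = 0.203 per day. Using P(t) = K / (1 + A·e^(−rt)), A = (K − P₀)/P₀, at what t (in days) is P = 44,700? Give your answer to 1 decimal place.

A = (132000 − 2790)/2790 = 46.31183
44700 = 132000/(1 + 46.31183·e^(−0.203t)) → 1 + 46.31183·e^(−0.203t) = 2.95302
e^(−0.203t) = 0.042171 → t = ln(23.71293)/0.203 = 3.16602/0.203

t ≈ 15.6 days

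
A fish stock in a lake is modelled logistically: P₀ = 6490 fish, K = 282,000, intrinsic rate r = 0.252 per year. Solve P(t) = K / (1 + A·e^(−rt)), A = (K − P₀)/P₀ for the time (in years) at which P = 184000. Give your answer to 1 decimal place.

t ≈ 17.4 years

A = (282000 − 6490)/6490 = 42.45146
184000 = 282000/(1 + 42.45146·e^(−0.252t)) → 1 + 42.45146·e^(−0.252t) = 1.53261
e^(−0.252t) = 0.012546 → t = ln(79.70479)/0.252 = 4.37833/0.252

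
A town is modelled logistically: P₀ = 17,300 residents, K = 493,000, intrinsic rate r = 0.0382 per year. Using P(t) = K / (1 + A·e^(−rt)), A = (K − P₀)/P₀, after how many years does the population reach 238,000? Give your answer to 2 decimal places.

A = (493000 − 17300)/17300 = 27.49711
238000 = 493000/(1 + 27.49711·e^(−0.0382t)) → 1 + 27.49711·e^(−0.0382t) = 2.07143
e^(−0.0382t) = 0.038965 → t = ln(25.66397)/0.0382 = 3.24509/0.0382

t ≈ 84.95 years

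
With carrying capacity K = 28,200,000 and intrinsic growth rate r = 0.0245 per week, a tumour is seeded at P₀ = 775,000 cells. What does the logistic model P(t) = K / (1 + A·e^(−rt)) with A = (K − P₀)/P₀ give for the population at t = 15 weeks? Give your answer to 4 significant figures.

A = (28200000 − 775000)/775000 = 35.3871
P(15) = 28200000 / (1 + 35.3871·e^(−0.0245·15)) = 28200000 / (1 + 35.3871·0.692463)
= 28200000 / 25.50427 ≈ 1105697.34

≈ 1,106,000 cells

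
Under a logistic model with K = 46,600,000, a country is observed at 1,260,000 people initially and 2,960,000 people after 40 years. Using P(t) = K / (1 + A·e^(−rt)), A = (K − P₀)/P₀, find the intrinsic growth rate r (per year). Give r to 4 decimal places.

r ≈ 0.0223 per year

A = (46600000 − 1260000)/1260000 = 35.98413
2960000 = 46600000/(1 + 35.98413·e^(−r·40)) → e^(−40r) = (15.74324 − 1)/35.98413 = 0.409715
r = −ln(0.409715)/40 = 0.89229/40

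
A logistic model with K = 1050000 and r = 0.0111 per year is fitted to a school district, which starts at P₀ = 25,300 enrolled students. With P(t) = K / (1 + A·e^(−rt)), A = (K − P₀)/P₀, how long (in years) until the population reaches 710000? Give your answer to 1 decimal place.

A = (1050000 − 25300)/25300 = 40.50198
710000 = 1050000/(1 + 40.50198·e^(−0.0111t)) → 1 + 40.50198·e^(−0.0111t) = 1.47887
e^(−0.0111t) = 0.011823 → t = ln(84.57766)/0.0111 = 4.43767/0.0111

t ≈ 399.8 years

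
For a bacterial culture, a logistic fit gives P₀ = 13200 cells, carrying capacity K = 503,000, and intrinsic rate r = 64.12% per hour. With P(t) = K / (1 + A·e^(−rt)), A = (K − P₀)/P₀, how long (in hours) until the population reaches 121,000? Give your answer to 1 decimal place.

A = (503000 − 13200)/13200 = 37.10606
121000 = 503000/(1 + 37.10606·e^(−0.6412t)) → 1 + 37.10606·e^(−0.6412t) = 4.15702
e^(−0.6412t) = 0.085081 → t = ln(11.75349)/0.6412 = 2.46415/0.6412

t ≈ 3.8 hours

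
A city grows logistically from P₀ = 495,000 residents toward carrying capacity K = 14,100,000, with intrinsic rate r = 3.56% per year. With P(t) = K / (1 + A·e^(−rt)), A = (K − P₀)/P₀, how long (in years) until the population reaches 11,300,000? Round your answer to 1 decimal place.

t ≈ 132.3 years

A = (14100000 − 495000)/495000 = 27.48485
11300000 = 14100000/(1 + 27.48485·e^(−0.0356t)) → 1 + 27.48485·e^(−0.0356t) = 1.24779
e^(−0.0356t) = 0.009015 → t = ln(110.921)/0.0356 = 4.70882/0.0356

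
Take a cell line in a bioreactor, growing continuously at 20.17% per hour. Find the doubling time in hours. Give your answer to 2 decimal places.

doubling time ≈ 3.44 hours

doubling time = ln(2) / |r| = 0.69315 / 0.2017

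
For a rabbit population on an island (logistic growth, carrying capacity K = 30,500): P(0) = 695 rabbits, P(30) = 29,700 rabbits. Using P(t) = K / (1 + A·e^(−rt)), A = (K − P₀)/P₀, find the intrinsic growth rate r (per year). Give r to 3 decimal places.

r ≈ 0.246 per year

A = (30500 − 695)/695 = 42.88489
29700 = 30500/(1 + 42.88489·e^(−r·30)) → e^(−30r) = (1.02694 − 1)/42.88489 = 0.000628
r = −ln(0.000628)/30 = 7.37281/30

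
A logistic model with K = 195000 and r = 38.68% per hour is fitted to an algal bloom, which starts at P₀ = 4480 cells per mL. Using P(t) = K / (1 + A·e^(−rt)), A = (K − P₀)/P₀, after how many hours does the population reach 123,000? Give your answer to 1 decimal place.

A = (195000 − 4480)/4480 = 42.52679
123000 = 195000/(1 + 42.52679·e^(−0.3868t)) → 1 + 42.52679·e^(−0.3868t) = 1.58537
e^(−0.3868t) = 0.013765 → t = ln(72.64993)/0.3868 = 4.28565/0.3868

t ≈ 11.1 hours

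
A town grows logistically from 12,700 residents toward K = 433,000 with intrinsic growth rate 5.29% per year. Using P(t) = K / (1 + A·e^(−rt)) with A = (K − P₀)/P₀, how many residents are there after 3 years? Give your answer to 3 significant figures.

A = (433000 − 12700)/12700 = 33.09449
P(3) = 433000 / (1 + 33.09449·e^(−0.0529·3)) = 433000 / (1 + 33.09449·0.853252)
= 433000 / 29.23795 ≈ 14809.52

≈ 14,800 residents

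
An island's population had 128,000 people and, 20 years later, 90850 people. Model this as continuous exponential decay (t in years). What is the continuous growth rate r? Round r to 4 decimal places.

r ≈ -0.0171 per year

90850 = 128000 · e^(r·20)
e^(20r) = 90850/128000 = 0.70977
r = ln(0.70977) / 20 = -0.34282 / 20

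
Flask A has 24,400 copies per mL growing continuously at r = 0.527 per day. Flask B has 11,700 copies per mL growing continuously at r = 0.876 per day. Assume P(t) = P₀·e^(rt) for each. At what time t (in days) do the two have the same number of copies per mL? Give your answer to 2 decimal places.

24400·e^(0.527t) = 11700·e^(0.876t)
24400/11700 = e^((0.876 − 0.527)t) → ln(2.08547) = 0.349·t
t = 0.73499 / 0.349

t ≈ 2.11 days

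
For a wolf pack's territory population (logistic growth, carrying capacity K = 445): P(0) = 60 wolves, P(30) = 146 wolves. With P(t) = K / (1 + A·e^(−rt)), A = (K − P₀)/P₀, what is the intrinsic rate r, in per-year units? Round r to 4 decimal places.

r ≈ 0.0381 per year

A = (445 − 60)/60 = 6.41667
146 = 445/(1 + 6.41667·e^(−r·30)) → e^(−30r) = (3.04795 − 1)/6.41667 = 0.31916
r = −ln(0.31916)/30 = 1.14206/30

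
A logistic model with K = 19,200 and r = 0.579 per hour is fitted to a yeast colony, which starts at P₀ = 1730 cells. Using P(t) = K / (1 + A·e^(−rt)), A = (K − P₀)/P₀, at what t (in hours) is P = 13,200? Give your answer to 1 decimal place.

t ≈ 5.4 hours

A = (19200 − 1730)/1730 = 10.09827
13200 = 19200/(1 + 10.09827·e^(−0.579t)) → 1 + 10.09827·e^(−0.579t) = 1.45455
e^(−0.579t) = 0.045012 → t = ln(22.21618)/0.579 = 3.10082/0.579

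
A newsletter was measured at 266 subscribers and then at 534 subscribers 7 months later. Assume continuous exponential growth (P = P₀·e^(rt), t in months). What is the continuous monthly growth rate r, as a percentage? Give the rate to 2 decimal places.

534 = 266 · e^(r·7)
e^(7r) = 534/266 = 2.00752
r = ln(2.00752) / 7 = 0.6969 / 7

r ≈ 9.96% per month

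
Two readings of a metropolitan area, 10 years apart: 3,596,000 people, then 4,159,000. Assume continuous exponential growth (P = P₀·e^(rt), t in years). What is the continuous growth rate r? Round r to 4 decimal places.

r ≈ 0.0145 per year

4159000 = 3596000 · e^(r·10)
e^(10r) = 4159000/3596000 = 1.15656
r = ln(1.15656) / 10 = 0.14545 / 10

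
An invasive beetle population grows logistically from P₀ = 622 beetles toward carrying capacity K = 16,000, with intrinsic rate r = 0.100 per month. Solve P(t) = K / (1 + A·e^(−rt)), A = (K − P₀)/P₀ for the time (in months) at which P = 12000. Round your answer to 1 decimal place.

t ≈ 43.1 months

A = (16000 − 622)/622 = 24.72347
12000 = 16000/(1 + 24.72347·e^(−0.1t)) → 1 + 24.72347·e^(−0.1t) = 1.33333
e^(−0.1t) = 0.013482 → t = ln(74.17042)/0.1 = 4.30637/0.1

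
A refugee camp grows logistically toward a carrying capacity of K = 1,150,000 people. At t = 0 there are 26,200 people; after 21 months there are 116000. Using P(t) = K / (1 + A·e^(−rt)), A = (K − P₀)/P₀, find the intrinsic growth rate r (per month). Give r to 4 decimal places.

r ≈ 0.0748 per month

A = (1150000 − 26200)/26200 = 42.89313
116000 = 1150000/(1 + 42.89313·e^(−r·21)) → e^(−21r) = (9.91379 − 1)/42.89313 = 0.207814
r = −ln(0.207814)/21 = 1.57111/21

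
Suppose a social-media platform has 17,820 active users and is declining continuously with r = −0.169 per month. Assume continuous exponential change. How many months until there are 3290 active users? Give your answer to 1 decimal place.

t ≈ 10.0 months

3290 = 17820 · e^(-0.169·t)
t = ln(3290/17820) / -0.169 = ln(0.18462) / -0.169 = -1.68943 / -0.169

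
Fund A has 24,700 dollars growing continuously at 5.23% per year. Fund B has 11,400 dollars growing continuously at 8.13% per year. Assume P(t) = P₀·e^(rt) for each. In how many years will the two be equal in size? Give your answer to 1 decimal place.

t ≈ 26.7 years

24700·e^(0.0523t) = 11400·e^(0.0813t)
24700/11400 = e^((0.0813 − 0.0523)t) → ln(2.16667) = 0.029·t
t = 0.77319 / 0.029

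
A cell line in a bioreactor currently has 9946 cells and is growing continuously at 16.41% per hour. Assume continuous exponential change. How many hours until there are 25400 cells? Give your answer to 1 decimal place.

25400 = 9946 · e^(0.1641·t)
t = ln(25400/9946) / 0.1641 = ln(2.55379) / 0.1641 = 0.93758 / 0.1641

t ≈ 5.7 hours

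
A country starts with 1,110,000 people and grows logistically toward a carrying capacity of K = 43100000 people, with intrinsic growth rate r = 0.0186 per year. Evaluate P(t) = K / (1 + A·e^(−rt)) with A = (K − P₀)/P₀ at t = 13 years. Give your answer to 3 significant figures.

A = (43100000 − 1110000)/1110000 = 37.82883
P(13) = 43100000 / (1 + 37.82883·e^(−0.0186·13)) = 43100000 / (1 + 37.82883·0.785213)
= 43100000 / 30.7037 ≈ 1403739.8

≈ 1,400,000 people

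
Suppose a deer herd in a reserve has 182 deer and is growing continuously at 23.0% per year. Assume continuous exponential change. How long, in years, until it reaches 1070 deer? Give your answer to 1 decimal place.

1070 = 182 · e^(0.23·t)
t = ln(1070/182) / 0.23 = ln(5.87912) / 0.23 = 1.77141 / 0.23

t ≈ 7.7 years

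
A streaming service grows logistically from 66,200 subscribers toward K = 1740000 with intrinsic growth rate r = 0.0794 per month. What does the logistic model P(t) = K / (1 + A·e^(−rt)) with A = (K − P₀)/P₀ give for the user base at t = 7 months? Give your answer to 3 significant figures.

A = (1740000 − 66200)/66200 = 25.28399
P(7) = 1740000 / (1 + 25.28399·e^(−0.0794·7)) = 1740000 / (1 + 25.28399·0.573613)
= 1740000 / 15.50323 ≈ 112234.68

≈ 112,000 subscribers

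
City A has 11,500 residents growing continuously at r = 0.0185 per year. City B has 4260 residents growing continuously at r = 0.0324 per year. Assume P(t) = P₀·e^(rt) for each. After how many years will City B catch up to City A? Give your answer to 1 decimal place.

t ≈ 71.4 years

11500·e^(0.0185t) = 4260·e^(0.0324t)
11500/4260 = e^((0.0324 − 0.0185)t) → ln(2.69953) = 0.0139·t
t = 0.99308 / 0.0139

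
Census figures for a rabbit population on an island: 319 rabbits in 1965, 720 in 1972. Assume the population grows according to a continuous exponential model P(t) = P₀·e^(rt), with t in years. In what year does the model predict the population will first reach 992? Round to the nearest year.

year 1975

r = ln(720/319) / 7 = 0.81406/7 ≈ 0.116294 per year
t = ln(992/319) / r = 1.13453/0.116294 ≈ 9.76 years after 1965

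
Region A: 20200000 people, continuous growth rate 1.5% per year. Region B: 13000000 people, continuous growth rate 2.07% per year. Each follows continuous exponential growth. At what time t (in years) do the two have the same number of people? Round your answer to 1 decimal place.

t ≈ 77.3 years

20200000·e^(0.015t) = 13000000·e^(0.0207t)
20200000/13000000 = e^((0.0207 − 0.015)t) → ln(1.55385) = 0.0057·t
t = 0.44073 / 0.0057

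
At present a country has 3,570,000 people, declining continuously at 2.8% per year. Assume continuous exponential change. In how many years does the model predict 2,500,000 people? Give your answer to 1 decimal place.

t ≈ 12.7 years

2500000 = 3570000 · e^(-0.028·t)
t = ln(2500000/3570000) / -0.028 = ln(0.70028) / -0.028 = -0.35627 / -0.028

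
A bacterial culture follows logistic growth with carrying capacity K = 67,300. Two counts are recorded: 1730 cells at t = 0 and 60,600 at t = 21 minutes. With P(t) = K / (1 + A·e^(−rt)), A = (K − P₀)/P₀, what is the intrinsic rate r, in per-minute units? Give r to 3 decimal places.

r ≈ 0.278 per minute

A = (67300 − 1730)/1730 = 37.90173
60600 = 67300/(1 + 37.90173·e^(−r·21)) → e^(−21r) = (1.11056 − 1)/37.90173 = 0.002917
r = −ln(0.002917)/21 = 5.83718/21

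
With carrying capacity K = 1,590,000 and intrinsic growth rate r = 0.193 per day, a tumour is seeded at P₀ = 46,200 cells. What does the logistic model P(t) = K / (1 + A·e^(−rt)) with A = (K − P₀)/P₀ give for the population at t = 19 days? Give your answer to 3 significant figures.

A = (1590000 − 46200)/46200 = 33.41558
P(19) = 1590000 / (1 + 33.41558·e^(−0.193·19)) = 1590000 / (1 + 33.41558·0.025553)
= 1590000 / 1.85387 ≈ 857665.83

≈ 858,000 cells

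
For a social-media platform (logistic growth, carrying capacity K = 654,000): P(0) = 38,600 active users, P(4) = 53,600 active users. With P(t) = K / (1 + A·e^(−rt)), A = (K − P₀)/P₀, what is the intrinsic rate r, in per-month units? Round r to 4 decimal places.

A = (654000 − 38600)/38600 = 15.94301
53600 = 654000/(1 + 15.94301·e^(−r·4)) → e^(−4r) = (12.20149 − 1)/15.94301 = 0.702596
r = −ln(0.702596)/4 = 0.35297/4

r ≈ 0.0882 per month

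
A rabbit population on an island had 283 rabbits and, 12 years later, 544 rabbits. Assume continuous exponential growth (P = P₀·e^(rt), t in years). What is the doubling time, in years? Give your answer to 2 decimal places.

r = ln(544/283) / 12 = ln(1.92226) / 12 ≈ 0.054459 per year
doubling time = ln 2 / |r| = 0.69315 / 0.054459

doubling time ≈ 12.73 years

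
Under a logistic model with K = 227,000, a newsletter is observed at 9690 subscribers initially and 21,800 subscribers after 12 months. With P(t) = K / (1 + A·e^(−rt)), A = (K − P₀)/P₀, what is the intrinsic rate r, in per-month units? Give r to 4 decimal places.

A = (227000 − 9690)/9690 = 22.42621
21800 = 227000/(1 + 22.42621·e^(−r·12)) → e^(−12r) = (10.41284 − 1)/22.42621 = 0.419725
r = −ln(0.419725)/12 = 0.86816/12

r ≈ 0.0723 per month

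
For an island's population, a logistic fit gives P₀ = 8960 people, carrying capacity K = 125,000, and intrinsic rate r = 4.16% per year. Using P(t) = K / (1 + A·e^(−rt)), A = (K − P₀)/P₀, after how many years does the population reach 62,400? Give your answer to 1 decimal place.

t ≈ 61.5 years

A = (125000 − 8960)/8960 = 12.95089
62400 = 125000/(1 + 12.95089·e^(−0.0416t)) → 1 + 12.95089·e^(−0.0416t) = 2.00321
e^(−0.0416t) = 0.077462 → t = ln(12.90952)/0.0416 = 2.55796/0.0416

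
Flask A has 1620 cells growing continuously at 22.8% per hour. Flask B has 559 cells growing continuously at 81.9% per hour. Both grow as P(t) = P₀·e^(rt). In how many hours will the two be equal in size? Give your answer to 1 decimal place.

1620·e^(0.228t) = 559·e^(0.819t)
1620/559 = e^((0.819 − 0.228)t) → ln(2.89803) = 0.591·t
t = 1.06403 / 0.591

t ≈ 1.8 hours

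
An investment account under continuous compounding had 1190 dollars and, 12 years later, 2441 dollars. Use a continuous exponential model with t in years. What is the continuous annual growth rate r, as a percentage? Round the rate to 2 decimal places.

r ≈ 5.99% per year

2441 = 1190 · e^(r·12)
e^(12r) = 2441/1190 = 2.05126
r = ln(2.05126) / 12 = 0.71845 / 12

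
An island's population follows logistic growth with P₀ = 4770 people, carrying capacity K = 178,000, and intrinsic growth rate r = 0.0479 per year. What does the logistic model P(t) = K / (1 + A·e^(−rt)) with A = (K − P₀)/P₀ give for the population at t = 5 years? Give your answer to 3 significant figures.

A = (178000 − 4770)/4770 = 36.31656
P(5) = 178000 / (1 + 36.31656·e^(−0.0479·5)) = 178000 / (1 + 36.31656·0.787021)
= 178000 / 29.58191 ≈ 6017.19

≈ 6,020 people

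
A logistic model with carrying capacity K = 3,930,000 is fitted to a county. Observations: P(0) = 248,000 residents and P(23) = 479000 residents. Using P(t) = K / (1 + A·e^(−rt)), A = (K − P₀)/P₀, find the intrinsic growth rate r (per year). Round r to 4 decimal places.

A = (3930000 − 248000)/248000 = 14.84677
479000 = 3930000/(1 + 14.84677·e^(−r·23)) → e^(−23r) = (8.20459 − 1)/14.84677 = 0.485263
r = −ln(0.485263)/23 = 0.72306/23

r ≈ 0.0314 per year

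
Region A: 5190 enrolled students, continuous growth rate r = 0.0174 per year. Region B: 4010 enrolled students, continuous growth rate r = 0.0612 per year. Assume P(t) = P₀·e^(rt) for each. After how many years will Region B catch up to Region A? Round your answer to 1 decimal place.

5190·e^(0.0174t) = 4010·e^(0.0612t)
5190/4010 = e^((0.0612 − 0.0174)t) → ln(1.29426) = 0.0438·t
t = 0.25794 / 0.0438

t ≈ 5.9 years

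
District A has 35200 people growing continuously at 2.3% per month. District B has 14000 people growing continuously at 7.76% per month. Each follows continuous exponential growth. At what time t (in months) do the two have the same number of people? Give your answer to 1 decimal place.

35200·e^(0.023t) = 14000·e^(0.0776t)
35200/14000 = e^((0.0776 − 0.023)t) → ln(2.51429) = 0.0546·t
t = 0.92199 / 0.0546

t ≈ 16.9 months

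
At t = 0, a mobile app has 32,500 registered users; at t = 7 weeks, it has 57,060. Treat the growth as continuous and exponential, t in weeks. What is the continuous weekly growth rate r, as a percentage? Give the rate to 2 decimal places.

r ≈ 8.04% per week

57060 = 32500 · e^(r·7)
e^(7r) = 57060/32500 = 1.75569
r = ln(1.75569) / 7 = 0.56286 / 7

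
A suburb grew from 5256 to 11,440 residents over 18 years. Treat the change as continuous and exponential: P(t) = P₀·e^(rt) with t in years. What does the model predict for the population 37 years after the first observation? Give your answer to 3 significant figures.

r = ln(11440/5256) / 18 ≈ 0.043208 per year
P(37) = 5256 · e^(0.043208·37) = 5256 · 4.9466 ≈ 25999.3

≈ 26,000 residents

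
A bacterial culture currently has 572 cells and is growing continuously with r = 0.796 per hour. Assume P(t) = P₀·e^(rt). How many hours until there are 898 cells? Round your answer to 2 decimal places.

t ≈ 0.57 hours

898 = 572 · e^(0.796·t)
t = ln(898/572) / 0.796 = ln(1.56993) / 0.796 = 0.45103 / 0.796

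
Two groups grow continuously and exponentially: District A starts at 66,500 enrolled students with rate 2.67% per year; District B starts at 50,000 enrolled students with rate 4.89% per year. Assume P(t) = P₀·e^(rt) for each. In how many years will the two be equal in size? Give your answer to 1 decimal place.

66500·e^(0.0267t) = 50000·e^(0.0489t)
66500/50000 = e^((0.0489 − 0.0267)t) → ln(1.33) = 0.0222·t
t = 0.28518 / 0.0222

t ≈ 12.8 years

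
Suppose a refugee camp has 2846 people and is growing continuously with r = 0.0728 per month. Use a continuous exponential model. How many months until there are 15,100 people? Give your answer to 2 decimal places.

15100 = 2846 · e^(0.0728·t)
t = ln(15100/2846) / 0.0728 = ln(5.30569) / 0.0728 = 1.66878 / 0.0728

t ≈ 22.92 months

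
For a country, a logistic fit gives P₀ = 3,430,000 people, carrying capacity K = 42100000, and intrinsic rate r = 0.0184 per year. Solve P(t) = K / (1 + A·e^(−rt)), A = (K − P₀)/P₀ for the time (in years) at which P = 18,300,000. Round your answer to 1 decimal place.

A = (42100000 − 3430000)/3430000 = 11.27405
18300000 = 42100000/(1 + 11.27405·e^(−0.0184t)) → 1 + 11.27405·e^(−0.0184t) = 2.30055
e^(−0.0184t) = 0.115357 → t = ln(8.6687)/0.0184 = 2.15972/0.0184

t ≈ 117.4 years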